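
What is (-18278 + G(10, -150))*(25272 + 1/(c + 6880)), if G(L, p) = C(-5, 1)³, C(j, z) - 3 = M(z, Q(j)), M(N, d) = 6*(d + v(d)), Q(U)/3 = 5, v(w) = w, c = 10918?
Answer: 2748317364600913/17798 ≈ 1.5442e+11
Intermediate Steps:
Q(U) = 15 (Q(U) = 3*5 = 15)
M(N, d) = 12*d (M(N, d) = 6*(d + d) = 6*(2*d) = 12*d)
C(j, z) = 183 (C(j, z) = 3 + 12*15 = 3 + 180 = 183)
G(L, p) = 6128487 (G(L, p) = 183³ = 6128487)
(-18278 + G(10, -150))*(25272 + 1/(c + 6880)) = (-18278 + 6128487)*(25272 + 1/(10918 + 6880)) = 6110209*(25272 + 1/17798) = 6110209*(449791057/17798) = 2748317364600913/17798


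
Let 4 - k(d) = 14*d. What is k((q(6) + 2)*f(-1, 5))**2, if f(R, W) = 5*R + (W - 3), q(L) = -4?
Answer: 6400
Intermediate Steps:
f(R, W) = -3 + W + 5*R (f(R, W) = 5*R + (-3 + W) = -3 + W + 5*R)
k(d) = 4 - 14*d
k((q(6) + 2)*f(-1, 5))**2 = (4 - 14*(-4 + 2)*(-3 + 5 + 5*(-1)))**2 = (4 - (-28)*(-3 + 5 - 5))**2 = (4 - (-28)*(-3))**2 = (4 - 14*6)**2 = (4 - 84)**2 = (-80)**2 = 6400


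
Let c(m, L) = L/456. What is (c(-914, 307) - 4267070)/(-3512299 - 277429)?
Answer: 1945783613/1728115968 ≈ 1.1260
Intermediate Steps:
c(m, L) = L/456 (c(m, L) = L*(1/456) = L/456)
(c(-914, 307) - 4267070)/(-3512299 - 277429) = ((1/456)*307 - 4267070)/(-3512299 - 277429) = (307/456 - 4267070)/(-3789728) = -1945783613/456*(-1/3789728) = 1945783613/1728115968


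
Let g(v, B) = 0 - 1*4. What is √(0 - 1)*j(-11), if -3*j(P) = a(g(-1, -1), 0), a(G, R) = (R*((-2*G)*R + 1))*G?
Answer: 0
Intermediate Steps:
g(v, B) = -4 (g(v, B) = 0 - 4 = -4)
a(G, R) = G*R*(1 - 2*G*R) (a(G, R) = (R*(-2*G*R + 1))*G = (R*(1 - 2*G*R))*G = G*R*(1 - 2*G*R))
j(P) = 0 (j(P) = -(-4)*0*(1 - 2*(-4)*0)/3 = -(-4)*0*(1 + 0)/3 = -(-4)*0/3 = -⅓*0 = 0)
√(0 - 1)*j(-11) = √(0 - 1)*0 = √(-1)*0 = I*0 = 0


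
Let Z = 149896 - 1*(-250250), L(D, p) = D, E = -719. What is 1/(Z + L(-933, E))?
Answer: 1/399213 ≈ 2.5049e-6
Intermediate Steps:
Z = 400146 (Z = 149896 + 250250 = 400146)
1/(Z + L(-933, E)) = 1/(400146 - 933) = 1/399213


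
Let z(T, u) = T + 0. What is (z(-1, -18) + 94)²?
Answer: 8649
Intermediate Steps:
z(T, u) = T
(z(-1, -18) + 94)² = (-1 + 94)² = 93² = 8649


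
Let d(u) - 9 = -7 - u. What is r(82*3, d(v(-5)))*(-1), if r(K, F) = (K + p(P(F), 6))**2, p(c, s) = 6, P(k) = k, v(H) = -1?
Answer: -63504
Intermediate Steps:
d(u) = 2 - u (d(u) = 9 + (-7 - u) = 2 - u)
r(K, F) = (6 + K)**2 (r(K, F) = (K + 6)**2 = (6 + K)**2)
r(82*3, d(v(-5)))*(-1) = (6 + 82*3)**2*(-1) = (6 + 246)**2*(-1) = 252**2*(-1) = 63504*(-1) = -63504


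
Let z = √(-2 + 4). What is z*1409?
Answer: 1409*√2 ≈ 1992.6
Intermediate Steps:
z = √2 ≈ 1.4142
z*1409 = √2*1409 = 1409*√2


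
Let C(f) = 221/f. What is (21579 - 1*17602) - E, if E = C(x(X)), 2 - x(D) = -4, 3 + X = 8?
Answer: 23641/6 ≈ 3940.2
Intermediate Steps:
X = 5 (X = -3 + 8 = 5)
x(D) = 6 (x(D) = 2 - 1*(-4) = 2 + 4 = 6)
E = 221/6 ≈ 36.833
(21579 - 1*17602) - E = (21579 - 1*17602) - 1*221/6 = (21579 - 17602) - 221/6 = 3977 - 221/6 = 23641/6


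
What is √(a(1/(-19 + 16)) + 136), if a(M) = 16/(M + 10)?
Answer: 2*√28942/29 ≈ 11.733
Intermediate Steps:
a(M) = 16/(10 + M)
√(a(1/(-19 + 16)) + 136) = √(16/(10 + 1/(-19 + 16)) + 136) = √(16/(10 + 1/(-3)) + 136) = √(16/(10 - ⅓) + 136) = √(16/(29/3) + 136) = √(16*(3/29) + 136) = √(48/29 + 136) = √(3992/29) = 2*√28942/29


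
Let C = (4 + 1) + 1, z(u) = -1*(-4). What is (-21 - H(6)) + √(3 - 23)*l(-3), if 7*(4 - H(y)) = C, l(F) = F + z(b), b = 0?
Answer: -169/7 + 2*I*√5 ≈ -24.143 + 4.4721*I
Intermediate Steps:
z(u) = 4
l(F) = 4 + F (l(F) = F + 4 = 4 + F)
C = 6 (C = 5 + 1 = 6)
H(y) = 22/7 (H(y) = 4 - ⅐*6 = 4 - 6/7 = 22/7)
(-21 - H(6)) + √(3 - 23)*l(-3) = (-21 - 1*22/7) + √(3 - 23)*(4 - 3) = (-21 - 22/7) + √(-20)*1 = -169/7 + (2*I*√5)*1 = -169/7 + 2*I*√5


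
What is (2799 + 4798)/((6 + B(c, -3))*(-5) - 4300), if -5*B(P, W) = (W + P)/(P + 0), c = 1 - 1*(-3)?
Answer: -30388/17319 ≈ -1.7546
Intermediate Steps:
c = 4 (c = 1 + 3 = 4)
B(P, W) = -(P + W)/(5*P) (B(P, W) = -(W + P)/(5*(P + 0)) = -(P + W)/(5*P))
(2799 + 4798)/((6 + B(c, -3))*(-5) - 4300) = (2799 + 4798)/((6 + (1/5)*(-1*4 - 1*(-3))/4)*(-5) - 4300) = 7597/((6 + (1/5)*(1/4)*(-4 + 3))*(-5) - 4300) = 7597/((6 + (1/5)*(1/4)*(-1))*(-5) - 4300) = 7597/((6 - 1/20)*(-5) - 4300) = 7597/((119/20)*(-5) - 4300) = 7597/(-119/4 - 4300) = 7597/(-17319/4) = 7597*(-4/17319) = -30388/17319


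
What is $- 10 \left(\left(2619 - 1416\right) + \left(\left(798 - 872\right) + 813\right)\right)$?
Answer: $-19420$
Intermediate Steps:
$- 10 \left(\left(2619 - 1416\right) + \left(\left(798 - 872\right) + 813\right)\right) = - 10 \left(1203 + \left(-74 + 813\right)\right) = - 10 \left(1203 + 739\right) = \left(-10\right) 1942 = -19420$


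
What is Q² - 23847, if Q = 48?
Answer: -21543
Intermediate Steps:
Q² - 23847 = 48² - 23847 = 2304 - 23847 = -21543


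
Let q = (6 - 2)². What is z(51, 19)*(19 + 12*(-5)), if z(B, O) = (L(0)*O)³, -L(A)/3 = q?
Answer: 31100571648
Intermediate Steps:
q = 16 (q = 4² = 16)
L(A) = -48 (L(A) = -3*16 = -48)
z(B, O) = -110592*O³ (z(B, O) = (-48*O)³ = -110592*O³)
z(51, 19)*(19 + 12*(-5)) = (-110592*19³)*(19 + 12*(-5)) = (-110592*6859)*(19 - 60) = -758550528*(-41) = 31100571648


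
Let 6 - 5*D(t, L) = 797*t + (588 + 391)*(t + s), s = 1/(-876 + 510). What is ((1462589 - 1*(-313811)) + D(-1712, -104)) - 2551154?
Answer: -304969253/1830 ≈ -1.6665e+5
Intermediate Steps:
s = -1/366 (s = 1/(-366) = -1/366 ≈ -0.0027322)
D(t, L) = 635/366 - 1776*t/5 (D(t, L) = 6/5 - (797*t + (588 + 391)*(t - 1/366))/5 = 6/5 - (797*t + 979*(-1/366 + t))/5 = 6/5 - (797*t + (-979/366 + 979*t))/5 = 6/5 - (-979/366 + 1776*t)/5 = 6/5 + (979/1830 - 1776*t/5) = 635/366 - 1776*t/5)
((1462589 - 1*(-313811)) + D(-1712, -104)) - 2551154 = ((1462589 - 1*(-313811)) + (635/366 - 1776/5*(-1712))) - 2551154 = ((1462589 + 313811) + (635/366 + 3040512/5)) - 2551154 = (1776400 + 1112830567/1830) - 2551154 = 4363642567/1830 - 2551154 = -304969253/1830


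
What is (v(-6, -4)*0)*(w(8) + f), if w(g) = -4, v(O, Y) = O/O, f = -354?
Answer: 0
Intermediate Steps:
v(O, Y) = 1
(v(-6, -4)*0)*(w(8) + f) = (1*0)*(-4 - 354) = 0*(-358) = 0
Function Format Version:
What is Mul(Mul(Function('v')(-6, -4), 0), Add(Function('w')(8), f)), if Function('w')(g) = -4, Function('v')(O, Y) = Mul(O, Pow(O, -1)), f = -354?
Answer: 0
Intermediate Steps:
Function('v')(O, Y) = 1
Mul(Mul(Function('v')(-6, -4), 0), Add(Function('w')(8), f)) = Mul(Mul(1, 0), Add(-4, -354)) = Mul(0, -358) = 0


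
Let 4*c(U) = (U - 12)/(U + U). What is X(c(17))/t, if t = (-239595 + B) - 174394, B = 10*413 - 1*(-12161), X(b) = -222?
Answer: 37/66283 ≈ 0.00055821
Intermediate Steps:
c(U) = (-12 + U)/(8*U) (c(U) = ((U - 12)/(U + U))/4 = ((-12 + U)/((2*U)))/4 = ((-12 + U)*(1/(2*U)))/4 = ((-12 + U)/(2*U))/4 = (-12 + U)/(8*U))
B = 16291 (B = 4130 + 12161 = 16291)
t = -397698 (t = (-239595 + 16291) - 174394 = -223304 - 174394 = -397698)
X(c(17))/t = -222/(-397698) = -222*(-1/397698) = 37/66283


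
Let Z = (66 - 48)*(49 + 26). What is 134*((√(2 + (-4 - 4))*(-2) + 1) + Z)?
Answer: 181034 - 268*I*√6 ≈ 1.8103e+5 - 656.46*I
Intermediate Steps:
Z = 1350 (Z = 18*75 = 1350)
134*((√(2 + (-4 - 4))*(-2) + 1) + Z) = 134*((√(2 + (-4 - 4))*(-2) + 1) + 1350) = 134*((√(2 - 8)*(-2) + 1) + 1350) = 134*((√(-6)*(-2) + 1) + 1350) = 134*(((I*√6)*(-2) + 1) + 1350) = 134*((-2*I*√6 + 1) + 1350) = 134*((1 - 2*I*√6) + 1350) = 134*(1351 - 2*I*√6) = 181034 - 268*I*√6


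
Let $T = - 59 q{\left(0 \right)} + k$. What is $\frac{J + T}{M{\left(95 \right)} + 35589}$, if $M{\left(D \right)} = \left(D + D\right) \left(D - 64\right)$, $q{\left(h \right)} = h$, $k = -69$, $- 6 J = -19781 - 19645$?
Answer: $\frac{6502}{41479} \approx 0.15675$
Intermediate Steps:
$J = 6571$ ($J = - \frac{-19781 - 19645}{6} = \left(- \frac{1}{6}\right) \left(-39426\right) = 6571$)
$T = -69$ ($T = \left(-59\right) 0 - 69 = 0 - 69 = -69$)
$M{\left(D \right)} = 2 D \left(-64 + D\right)$
$\frac{J + T}{M{\left(95 \right)} + 35589} = \frac{6571 - 69}{2 \cdot 95 \left(-64 + 95\right) + 35589} = \frac{6502}{2 \cdot 95 \cdot 31 + 35589} = \frac{6502}{5890 + 35589} = \frac{6502}{41479}$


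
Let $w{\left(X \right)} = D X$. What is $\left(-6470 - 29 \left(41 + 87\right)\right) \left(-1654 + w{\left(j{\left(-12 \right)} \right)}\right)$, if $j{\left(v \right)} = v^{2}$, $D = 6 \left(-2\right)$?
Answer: $34435524$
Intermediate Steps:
$D = -12$
$w{\left(X \right)} = - 12 X$
$\left(-6470 - 29 \left(41 + 87\right)\right) \left(-1654 + w{\left(j{\left(-12 \right)} \right)}\right) = \left(-6470 - 29 \left(41 + 87\right)\right) \left(-1654 - 12 \left(-12\right)^{2}\right) = \left(-6470 - 3712\right) \left(-1654 - 1728\right) = \left(-10182\right) \left(-3382\right) = 34435524$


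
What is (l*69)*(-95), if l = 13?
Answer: -85215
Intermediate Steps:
(l*69)*(-95) = (13*69)*(-95) = 897*(-95) = -85215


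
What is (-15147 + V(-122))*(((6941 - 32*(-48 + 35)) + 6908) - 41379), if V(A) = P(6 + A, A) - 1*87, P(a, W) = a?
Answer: 416199900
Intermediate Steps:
V(A) = -81 + A (V(A) = (6 + A) - 1*87 = (6 + A) - 87 = -81 + A)
(-15147 + V(-122))*(((6941 - 32*(-48 + 35)) + 6908) - 41379) = (-15147 + (-81 - 122))*(((6941 - 32*(-48 + 35)) + 6908) - 41379) = (-15147 - 203)*(((6941 - 32*(-13)) + 6908) - 41379) = -15350*(((6941 + 416) + 6908) - 41379) = -15350*((7357 + 6908) - 41379) = -15350*(14265 - 41379) = -15350*(-27114) = 416199900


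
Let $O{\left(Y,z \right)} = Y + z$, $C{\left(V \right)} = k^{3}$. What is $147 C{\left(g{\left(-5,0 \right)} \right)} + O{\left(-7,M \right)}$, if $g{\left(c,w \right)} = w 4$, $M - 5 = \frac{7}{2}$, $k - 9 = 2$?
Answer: $\frac{391317}{2} \approx 1.9566 \cdot 10^{5}$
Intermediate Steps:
$k = 11$ ($k = 9 + 2 = 11$)
$M = \frac{17}{2}$ ($M = 5 + \frac{7}{2} = \frac{17}{2} \approx 8.5$)
$g{\left(c,w \right)} = 4 w$
$C{\left(V \right)} = 1331$ ($C{\left(V \right)} = 11^{3} = 1331$)
$147 C{\left(g{\left(-5,0 \right)} \right)} + O{\left(-7,M \right)} = 147 \cdot 1331 + \left(-7 + \frac{17}{2}\right) = 195657 + \frac{3}{2} = \frac{391317}{2}$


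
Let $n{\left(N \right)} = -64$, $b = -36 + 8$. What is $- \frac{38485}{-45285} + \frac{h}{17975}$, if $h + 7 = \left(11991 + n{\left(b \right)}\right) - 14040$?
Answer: $\frac{23830547}{32559915} \approx 0.7319$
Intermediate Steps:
$b = -28$
$h = -2120$ ($h = -7 + \left(\left(11991 - 64\right) - 14040\right) = -7 + \left(11927 - 14040\right) = -7 - 2113 = -2120$)
$- \frac{38485}{-45285} + \frac{h}{17975} = - \frac{38485}{-45285} - \frac{2120}{17975} = \left(-38485\right) \left(- \frac{1}{45285}\right) - \frac{424}{3595} = \frac{7697}{9057} - \frac{424}{3595} = \frac{23830547}{32559915}$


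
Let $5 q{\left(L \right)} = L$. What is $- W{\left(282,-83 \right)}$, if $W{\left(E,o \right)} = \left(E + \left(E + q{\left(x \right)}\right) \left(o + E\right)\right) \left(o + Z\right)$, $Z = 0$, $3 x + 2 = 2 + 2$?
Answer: $\frac{70251034}{15} \approx 4.6834 \cdot 10^{6}$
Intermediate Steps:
$x = \frac{2}{3}$ ($x = - \frac{2}{3} + \frac{2 + 2}{3} = - \frac{2}{3} + \frac{1}{3} \cdot 4 = - \frac{2}{3} + \frac{4}{3} = \frac{2}{3} \approx 0.66667$)
$q{\left(L \right)} = \frac{L}{5}$
$W{\left(E,o \right)} = o \left(E + \left(\frac{2}{15} + E\right) \left(E + o\right)\right)$ ($W{\left(E,o \right)} = \left(E + \left(E + \frac{1}{5} \cdot \frac{2}{3}\right) \left(o + E\right)\right) \left(o + 0\right) = \left(E + \left(E + \frac{2}{15}\right) \left(E + o\right)\right) o = \left(E + \left(\frac{2}{15} + E\right) \left(E + o\right)\right) o = o \left(E + \left(\frac{2}{15} + E\right) \left(E + o\right)\right)$)
$- W{\left(282,-83 \right)} = - \frac{\left(-83\right) \left(2 \left(-83\right) + 15 \cdot 282^{2} + 17 \cdot 282 + 15 \cdot 282 \left(-83\right)\right)}{15} = - \frac{\left(-83\right) \left(-166 + 15 \cdot 79524 + 4794 - 351090\right)}{15} = - \frac{\left(-83\right) \left(-166 + 1192860 + 4794 - 351090\right)}{15} = - \frac{\left(-83\right) 846398}{15} = \left(-1\right) \left(- \frac{70251034}{15}\right) = \frac{70251034}{15}$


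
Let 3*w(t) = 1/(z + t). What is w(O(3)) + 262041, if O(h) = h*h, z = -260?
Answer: 197316872/753 ≈ 2.6204e+5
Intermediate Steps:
O(h) = h²
w(t) = 1/(3*(-260 + t))
w(O(3)) + 262041 = 1/(3*(-260 + 3²)) + 262041 = 1/(3*(-260 + 9)) + 262041 = (⅓)/(-251) + 262041 = (⅓)*(-1/251) + 262041 = -1/753 + 262041 = 197316872/753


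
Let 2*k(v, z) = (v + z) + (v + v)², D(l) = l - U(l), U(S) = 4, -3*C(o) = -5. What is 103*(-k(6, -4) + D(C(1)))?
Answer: -23278/3 ≈ -7759.3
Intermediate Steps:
C(o) = 5/3 (C(o) = -⅓*(-5) = 5/3)
D(l) = -4 + l (D(l) = l - 1*4 = l - 4 = -4 + l)
k(v, z) = v/2 + z/2 + 2*v² (k(v, z) = ((v + z) + (v + v)²)/2 = ((v + z) + (2*v)²)/2 = ((v + z) + 4*v²)/2 = (v + z + 4*v²)/2 = v/2 + z/2 + 2*v²)
103*(-k(6, -4) + D(C(1))) = 103*(-((½)*6 + (½)*(-4) + 2*6²) + (-4 + 5/3)) = 103*(-(3 - 2 + 2*36) - 7/3) = 103*(-(3 - 2 + 72) - 7/3) = 103*(-1*73 - 7/3) = 103*(-73 - 7/3) = 103*(-226/3) = -23278/3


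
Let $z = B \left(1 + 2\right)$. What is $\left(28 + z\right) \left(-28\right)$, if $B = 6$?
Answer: $-1288$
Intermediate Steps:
$z = 18$ ($z = 6 \left(1 + 2\right) = 6 \cdot 3 = 18$)
$\left(28 + z\right) \left(-28\right) = \left(28 + 18\right) \left(-28\right) = 46 \left(-28\right) = -1288$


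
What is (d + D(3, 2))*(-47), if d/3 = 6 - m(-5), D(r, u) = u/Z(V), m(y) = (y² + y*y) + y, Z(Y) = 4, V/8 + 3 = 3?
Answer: 10951/2 ≈ 5475.5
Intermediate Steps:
V = 0 (V = -24 + 8*3 = -24 + 24 = 0)
m(y) = y + 2*y² (m(y) = (y² + y²) + y = 2*y² + y = y + 2*y²)
D(r, u) = u/4
d = -117 (d = 3*(6 - (-5)*(1 + 2*(-5))) = 3*(6 - (-5)*(1 - 10)) = 3*(6 - (-5)*(-9)) = 3*(6 - 1*45) = 3*(6 - 45) = 3*(-39) = -117)
(d + D(3, 2))*(-47) = (-117 + (¼)*2)*(-47) = (-117 + ½)*(-47) = -233/2*(-47) = 10951/2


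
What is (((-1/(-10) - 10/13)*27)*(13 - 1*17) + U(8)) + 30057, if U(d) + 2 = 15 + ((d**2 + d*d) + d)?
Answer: 1968088/65 ≈ 30278.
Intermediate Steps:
U(d) = 13 + d + 2*d**2 (U(d) = -2 + (15 + ((d**2 + d*d) + d)) = -2 + (15 + ((d**2 + d**2) + d)) = -2 + (15 + (2*d**2 + d)) = -2 + (15 + (d + 2*d**2)) = -2 + (15 + d + 2*d**2) = 13 + d + 2*d**2)
(((-1/(-10) - 10/13)*27)*(13 - 1*17) + U(8)) + 30057 = (((-1/(-10) - 10/13)*27)*(13 - 1*17) + (13 + 8 + 2*8**2)) + 30057 = (((-1*(-1/10) - 10*1/13)*27)*(13 - 17) + (13 + 8 + 2*64)) + 30057 = (((1/10 - 10/13)*27)*(-4) + (13 + 8 + 128)) + 30057 = (-87/130*27*(-4) + 149) + 30057 = (-2349/130*(-4) + 149) + 30057 = (4698/65 + 149) + 30057 = 14383/65 + 30057 = 1968088/65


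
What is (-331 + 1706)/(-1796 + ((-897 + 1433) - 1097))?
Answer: -1375/2357 ≈ -0.58337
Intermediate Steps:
(-331 + 1706)/(-1796 + ((-897 + 1433) - 1097)) = 1375/(-1796 + (536 - 1097)) = 1375/(-1796 - 561) = 1375/(-2357) = 1375*(-1/2357) = -1375/2357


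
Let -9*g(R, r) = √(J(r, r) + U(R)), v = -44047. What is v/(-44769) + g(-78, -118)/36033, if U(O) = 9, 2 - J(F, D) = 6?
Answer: 44047/44769 - √5/324297 ≈ 0.98387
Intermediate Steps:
J(F, D) = -4 (J(F, D) = 2 - 1*6 = 2 - 6 = -4)
g(R, r) = -√5/9 (g(R, r) = -√(-4 + 9)/9 = -√5/9)
v/(-44769) + g(-78, -118)/36033 = -44047/(-44769) - √5/9/36033 = -44047*(-1/44769) - √5/9*(1/36033) = 44047/44769 - √5/324297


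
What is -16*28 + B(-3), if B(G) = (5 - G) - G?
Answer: -437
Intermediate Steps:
B(G) = 5 - 2*G
-16*28 + B(-3) = -16*28 + (5 - 2*(-3)) = -448 + (5 + 6) = -448 + 11 = -437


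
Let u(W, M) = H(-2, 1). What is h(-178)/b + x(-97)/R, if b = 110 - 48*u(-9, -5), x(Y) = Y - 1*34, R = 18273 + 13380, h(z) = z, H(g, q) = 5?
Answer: 2808602/2057445 ≈ 1.3651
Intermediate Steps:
u(W, M) = 5
R = 31653
x(Y) = -34 + Y (x(Y) = Y - 34 = -34 + Y)
b = -130 (b = 110 - 48*5 = 110 - 240 = -130)
h(-178)/b + x(-97)/R = -178/(-130) + (-34 - 97)/31653 = -178*(-1/130) - 131*1/31653 = 89/65 - 131/31653 = 2808602/2057445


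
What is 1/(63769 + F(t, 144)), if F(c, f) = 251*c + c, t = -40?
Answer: 1/53689 ≈ 1.8626e-5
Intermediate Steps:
F(c, f) = 252*c
1/(63769 + F(t, 144)) = 1/(63769 + 252*(-40)) = 1/(63769 - 10080) = 1/53689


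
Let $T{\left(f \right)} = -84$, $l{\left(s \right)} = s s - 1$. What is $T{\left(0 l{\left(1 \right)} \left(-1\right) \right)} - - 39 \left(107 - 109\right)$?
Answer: $-162$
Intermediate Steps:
$l{\left(s \right)} = -1 + s^{2}$ ($l{\left(s \right)} = s^{2} - 1 = -1 + s^{2}$)
$T{\left(0 l{\left(1 \right)} \left(-1\right) \right)} - - 39 \left(107 - 109\right) = -84 - - 39 \left(107 - 109\right) = -84 - \left(-39\right) \left(-2\right) = -84 - 78 = -162$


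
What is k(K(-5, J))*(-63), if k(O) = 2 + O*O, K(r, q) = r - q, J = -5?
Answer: -126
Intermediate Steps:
k(O) = 2 + O**2
k(K(-5, J))*(-63) = (2 + (-5 - 1*(-5))**2)*(-63) = (2 + (-5 + 5)**2)*(-63) = (2 + 0**2)*(-63) = (2 + 0)*(-63) = 2*(-63) = -126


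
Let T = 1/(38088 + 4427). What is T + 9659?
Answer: 410652386/42515 ≈ 9659.0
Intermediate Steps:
T = 1/42515 ≈ 2.3521e-5
T + 9659 = 1/42515 + 9659 = 410652386/42515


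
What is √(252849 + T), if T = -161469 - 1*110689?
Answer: I*√19309 ≈ 138.96*I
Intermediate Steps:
T = -272158 (T = -161469 - 110689 = -272158)
√(252849 + T) = √(252849 - 272158) = √(-19309) = I*√19309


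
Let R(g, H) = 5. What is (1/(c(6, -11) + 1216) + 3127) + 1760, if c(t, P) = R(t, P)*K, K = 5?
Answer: 6064768/1241 ≈ 4887.0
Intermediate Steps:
c(t, P) = 25 (c(t, P) = 5*5 = 25)
(1/(c(6, -11) + 1216) + 3127) + 1760 = (1/(25 + 1216) + 3127) + 1760 = (1/1241 + 3127) + 1760 = 3880608/1241 + 1760 = 6064768/1241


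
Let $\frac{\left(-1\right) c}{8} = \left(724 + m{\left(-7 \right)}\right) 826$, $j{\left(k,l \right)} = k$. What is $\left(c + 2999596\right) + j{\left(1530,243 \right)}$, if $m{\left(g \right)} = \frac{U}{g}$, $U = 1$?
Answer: $-1782122$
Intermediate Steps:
$m{\left(g \right)} = \frac{1}{g}$ ($m{\left(g \right)} = 1 \frac{1}{g} = \frac{1}{g}$)
$c = -4783248$ ($c = - 8 \left(724 + \frac{1}{-7}\right) 826 = - 8 \left(724 - \frac{1}{7}\right) 826 = - 8 \cdot \frac{5067}{7} \cdot 826 = \left(-8\right) 597906 = -4783248$)
$\left(c + 2999596\right) + j{\left(1530,243 \right)} = \left(-4783248 + 2999596\right) + 1530 = -1783652 + 1530 = -1782122$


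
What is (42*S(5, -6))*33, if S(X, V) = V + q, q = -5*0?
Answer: -8316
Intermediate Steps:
q = 0
S(X, V) = V (S(X, V) = V + 0 = V)
(42*S(5, -6))*33 = (42*(-6))*33 = -252*33 = -8316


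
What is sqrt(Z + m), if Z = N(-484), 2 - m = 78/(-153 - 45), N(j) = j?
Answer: I*sqrt(524469)/33 ≈ 21.946*I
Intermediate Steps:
m = 79/33 (m = 2 - 78/(-153 - 45) = 2 - 78/(-198) = 2 - 78*(-1)/198 = 2 - 1*(-13/33) = 2 + 13/33 = 79/33 ≈ 2.3939)
Z = -484
sqrt(Z + m) = sqrt(-484 + 79/33) = sqrt(-15893/33) = I*sqrt(524469)/33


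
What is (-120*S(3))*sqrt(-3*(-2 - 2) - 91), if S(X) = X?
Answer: -360*I*sqrt(79) ≈ -3199.8*I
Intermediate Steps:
(-120*S(3))*sqrt(-3*(-2 - 2) - 91) = (-120*3)*sqrt(-3*(-2 - 2) - 91) = -360*sqrt(-3*(-4) - 91) = -360*sqrt(12 - 91) = -360*I*sqrt(79)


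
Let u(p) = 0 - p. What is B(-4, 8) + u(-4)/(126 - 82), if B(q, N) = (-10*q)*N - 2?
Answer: 3499/11 ≈ 318.09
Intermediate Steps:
B(q, N) = -2 - 10*N*q (B(q, N) = -10*N*q - 2 = -2 - 10*N*q)
u(p) = -p
B(-4, 8) + u(-4)/(126 - 82) = (-2 - 10*8*(-4)) + (-1*(-4))/(126 - 82) = (-2 + 320) + 4/44 = 318 + (1/44)*4 = 318 + 1/11 = 3499/11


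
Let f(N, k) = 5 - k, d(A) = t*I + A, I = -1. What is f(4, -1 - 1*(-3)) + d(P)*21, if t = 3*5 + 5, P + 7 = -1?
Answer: -585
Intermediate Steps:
P = -8 (P = -7 - 1 = -8)
t = 20 (t = 15 + 5 = 20)
d(A) = -20 + A (d(A) = 20*(-1) + A = -20 + A)
f(4, -1 - 1*(-3)) + d(P)*21 = (5 - (-1 - 1*(-3))) + (-20 - 8)*21 = (5 - (-1 + 3)) - 28*21 = (5 - 1*2) - 588 = (5 - 2) - 588 = 3 - 588 = -585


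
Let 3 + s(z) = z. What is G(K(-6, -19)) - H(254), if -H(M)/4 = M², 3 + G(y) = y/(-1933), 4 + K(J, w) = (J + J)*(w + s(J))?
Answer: 498831581/1933 ≈ 2.5806e+5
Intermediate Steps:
s(z) = -3 + z
K(J, w) = -4 + 2*J*(-3 + J + w) (K(J, w) = -4 + (J + J)*(w + (-3 + J)) = -4 + (2*J)*(-3 + J + w) = -4 + 2*J*(-3 + J + w))
G(y) = -3 - y/1933 (G(y) = -3 + y/(-1933) = -3 + y*(-1/1933) = -3 - y/1933)
H(M) = -4*M²
G(K(-6, -19)) - H(254) = (-3 - (-4 + 2*(-6)*(-19) + 2*(-6)*(-3 - 6))/1933) - (-4)*254² = (-3 - (-4 + 228 + 2*(-6)*(-9))/1933) - (-4)*64516 = (-3 - (-4 + 228 + 108)/1933) - 1*(-258064) = (-3 - 1/1933*332) + 258064 = (-3 - 332/1933) + 258064 = -6131/1933 + 258064 = 498831581/1933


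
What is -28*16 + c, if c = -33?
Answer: -481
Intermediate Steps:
-28*16 + c = -28*16 - 33 = -448 - 33 = -481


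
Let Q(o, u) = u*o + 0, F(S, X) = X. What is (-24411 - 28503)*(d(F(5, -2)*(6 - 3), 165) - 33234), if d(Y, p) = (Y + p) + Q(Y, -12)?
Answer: 1746320742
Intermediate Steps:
Q(o, u) = o*u (Q(o, u) = o*u + 0 = o*u)
d(Y, p) = p - 11*Y (d(Y, p) = (Y + p) + Y*(-12) = (Y + p) - 12*Y = p - 11*Y)
(-24411 - 28503)*(d(F(5, -2)*(6 - 3), 165) - 33234) = (-24411 - 28503)*((165 - (-22)*(6 - 3)) - 33234) = -52914*((165 - (-22)*3) - 33234) = -52914*((165 - 11*(-6)) - 33234) = -52914*((165 + 66) - 33234) = -52914*(231 - 33234) = -52914*(-33003) = 1746320742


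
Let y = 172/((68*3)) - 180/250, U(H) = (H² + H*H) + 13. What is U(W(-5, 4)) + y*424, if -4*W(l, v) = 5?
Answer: 697019/10200 ≈ 68.335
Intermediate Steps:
W(l, v) = -5/4 (W(l, v) = -¼*5 = -5/4)
U(H) = 13 + 2*H² (U(H) = (H² + H²) + 13 = 2*H² + 13 = 13 + 2*H²)
y = 157/1275 (y = 172/204 - 180*1/250 = 172*(1/204) - 18/25 = 43/51 - 18/25 = 157/1275 ≈ 0.12314)
U(W(-5, 4)) + y*424 = (13 + 2*(-5/4)²) + (157/1275)*424 = (13 + 2*(25/16)) + 66568/1275 = (13 + 25/8) + 66568/1275 = 129/8 + 66568/1275 = 697019/10200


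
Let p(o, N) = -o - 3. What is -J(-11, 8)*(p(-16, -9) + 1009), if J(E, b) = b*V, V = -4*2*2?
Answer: 130816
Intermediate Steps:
V = -16 (V = -8*2 = -16)
p(o, N) = -3 - o
J(E, b) = -16*b (J(E, b) = b*(-16) = -16*b)
-J(-11, 8)*(p(-16, -9) + 1009) = -(-16*8)*((-3 - 1*(-16)) + 1009) = -(-128)*((-3 + 16) + 1009) = -(-128)*(13 + 1009) = -(-128)*1022 = -1*(-130816) = 130816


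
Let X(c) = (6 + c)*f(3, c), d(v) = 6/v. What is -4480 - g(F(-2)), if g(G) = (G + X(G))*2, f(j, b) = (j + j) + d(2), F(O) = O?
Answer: -4548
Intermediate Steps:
f(j, b) = 3 + 2*j (f(j, b) = (j + j) + 6/2 = 2*j + 6*(½) = 2*j + 3 = 3 + 2*j)
X(c) = 54 + 9*c (X(c) = (6 + c)*(3 + 2*3) = (6 + c)*(3 + 6) = (6 + c)*9 = 54 + 9*c)
g(G) = 108 + 20*G (g(G) = (G + (54 + 9*G))*2 = (54 + 10*G)*2 = 108 + 20*G)
-4480 - g(F(-2)) = -4480 - (108 + 20*(-2)) = -4480 - (108 - 40) = -4480 - 1*68 = -4480 - 68 = -4548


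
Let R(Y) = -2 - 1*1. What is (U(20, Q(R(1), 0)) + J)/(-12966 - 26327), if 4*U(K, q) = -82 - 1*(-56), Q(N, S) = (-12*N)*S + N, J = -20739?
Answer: 41491/78586 ≈ 0.52797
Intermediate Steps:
R(Y) = -3 (R(Y) = -2 - 1 = -3)
Q(N, S) = N - 12*N*S (Q(N, S) = -12*N*S + N = N - 12*N*S)
U(K, q) = -13/2 (U(K, q) = (-82 - 1*(-56))/4 = (-82 + 56)/4 = (1/4)*(-26) = -13/2)
(U(20, Q(R(1), 0)) + J)/(-12966 - 26327) = (-13/2 - 20739)/(-12966 - 26327) = -41491/2/(-39293) = -41491/2*(-1/39293) = 41491/78586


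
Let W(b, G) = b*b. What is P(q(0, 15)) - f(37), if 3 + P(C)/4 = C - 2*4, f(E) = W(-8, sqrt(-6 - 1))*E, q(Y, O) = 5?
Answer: -2392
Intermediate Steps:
W(b, G) = b**2
f(E) = 64*E (f(E) = (-8)**2*E = 64*E)
P(C) = -44 + 4*C (P(C) = -12 + 4*(C - 2*4) = -12 + 4*(C - 8) = -12 + 4*(-8 + C) = -12 + (-32 + 4*C) = -44 + 4*C)
P(q(0, 15)) - f(37) = (-44 + 4*5) - 64*37 = (-44 + 20) - 1*2368 = -24 - 2368 = -2392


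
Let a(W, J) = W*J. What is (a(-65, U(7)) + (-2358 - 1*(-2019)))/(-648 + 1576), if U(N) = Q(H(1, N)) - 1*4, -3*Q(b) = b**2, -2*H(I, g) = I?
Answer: -883/11136 ≈ -0.079292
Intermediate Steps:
H(I, g) = -I/2
Q(b) = -b**2/3
U(N) = -49/12 (U(N) = -(-1/2*1)**2/3 - 1*4 = -(-1/2)**2/3 - 4 = -1/3*1/4 - 4 = -1/12 - 4 = -49/12)
a(W, J) = J*W
(a(-65, U(7)) + (-2358 - 1*(-2019)))/(-648 + 1576) = (-49/12*(-65) + (-2358 - 1*(-2019)))/(-648 + 1576) = (3185/12 + (-2358 + 2019))/928 = (3185/12 - 339)*(1/928) = -883/12*1/928 = -883/11136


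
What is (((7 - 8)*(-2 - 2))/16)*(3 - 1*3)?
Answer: 0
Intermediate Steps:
(((7 - 8)*(-2 - 2))/16)*(3 - 1*3) = ((-1*(-4))/16)*(3 - 3) = ((1/16)*4)*0 = (¼)*0 = 0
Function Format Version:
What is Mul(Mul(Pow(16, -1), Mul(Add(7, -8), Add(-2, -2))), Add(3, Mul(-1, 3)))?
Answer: 0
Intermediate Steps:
Mul(Mul(Pow(16, -1), Mul(Add(7, -8), Add(-2, -2))), Add(3, Mul(-1, 3))) = Mul(Mul(Rational(1, 16), Mul(-1, -4)), Add(3, -3)) = Mul(Mul(Rational(1, 16), 4), 0) = Mul(Rational(1, 4), 0) = 0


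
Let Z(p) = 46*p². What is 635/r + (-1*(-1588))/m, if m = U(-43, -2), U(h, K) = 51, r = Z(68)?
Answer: 19870961/638112 ≈ 31.140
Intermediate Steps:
r = 212704 (r = 46*68² = 46*4624 = 212704)
m = 51
635/r + (-1*(-1588))/m = 635/212704 - 1*(-1588)/51 = 635*(1/212704) + 1588*(1/51) = 635/212704 + 1588/51 = 19870961/638112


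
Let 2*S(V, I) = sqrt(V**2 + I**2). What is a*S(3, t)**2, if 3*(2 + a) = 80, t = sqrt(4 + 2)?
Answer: 185/2 ≈ 92.500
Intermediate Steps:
t = sqrt(6) ≈ 2.4495
S(V, I) = sqrt(I**2 + V**2)/2 (S(V, I) = sqrt(V**2 + I**2)/2 = sqrt(I**2 + V**2)/2)
a = 74/3 (a = -2 + (1/3)*80 = -2 + 80/3 = 74/3 ≈ 24.667)
a*S(3, t)**2 = 74*(sqrt((sqrt(6))**2 + 3**2)/2)**2/3 = 74*(sqrt(6 + 9)/2)**2/3 = 74*(sqrt(15)/2)**2/3 = (74/3)*(15/4) = 185/2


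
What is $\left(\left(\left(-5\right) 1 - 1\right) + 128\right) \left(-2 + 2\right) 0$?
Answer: $0$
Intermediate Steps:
$\left(\left(\left(-5\right) 1 - 1\right) + 128\right) \left(-2 + 2\right) 0 = \left(\left(-5 - 1\right) + 128\right) 0 \cdot 0 = \left(-6 + 128\right) 0 = 122 \cdot 0 = 0$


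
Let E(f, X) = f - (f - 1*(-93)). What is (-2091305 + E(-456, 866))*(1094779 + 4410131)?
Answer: -11512957764180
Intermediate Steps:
E(f, X) = -93 (E(f, X) = f - (f + 93) = f - (93 + f) = f + (-93 - f) = -93)
(-2091305 + E(-456, 866))*(1094779 + 4410131) = (-2091305 - 93)*(1094779 + 4410131) = -2091398*5504910 = -11512957764180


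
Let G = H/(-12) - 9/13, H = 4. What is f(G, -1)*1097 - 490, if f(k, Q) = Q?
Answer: -1587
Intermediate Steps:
G = -40/39 (G = 4/(-12) - 9/13 = 4*(-1/12) - 9*1/13 = -⅓ - 9/13 = -40/39 ≈ -1.0256)
f(G, -1)*1097 - 490 = -1*1097 - 490 = -1097 - 490 = -1587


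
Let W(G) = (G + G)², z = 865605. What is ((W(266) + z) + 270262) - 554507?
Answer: 864384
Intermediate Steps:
W(G) = 4*G² (W(G) = (2*G)² = 4*G²)
((W(266) + z) + 270262) - 554507 = ((4*266² + 865605) + 270262) - 554507 = ((4*70756 + 865605) + 270262) - 554507 = ((283024 + 865605) + 270262) - 554507 = (1148629 + 270262) - 554507 = 1418891 - 554507 = 864384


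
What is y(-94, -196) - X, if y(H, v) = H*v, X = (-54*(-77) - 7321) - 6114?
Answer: 27701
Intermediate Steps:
X = -9277 (X = (4158 - 7321) - 6114 = -3163 - 6114 = -9277)
y(-94, -196) - X = -94*(-196) - 1*(-9277) = 18424 + 9277 = 27701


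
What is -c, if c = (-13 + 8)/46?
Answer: 5/46 ≈ 0.10870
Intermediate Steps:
c = -5/46 (c = -5*1/46 = -5/46 ≈ -0.10870)
-c = -1*(-5/46) = 5/46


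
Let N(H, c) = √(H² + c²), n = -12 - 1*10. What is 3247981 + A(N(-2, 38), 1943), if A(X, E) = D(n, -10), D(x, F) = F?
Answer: 3247971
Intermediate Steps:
n = -22 (n = -12 - 10 = -22)
A(X, E) = -10
3247981 + A(N(-2, 38), 1943) = 3247981 - 10 = 3247971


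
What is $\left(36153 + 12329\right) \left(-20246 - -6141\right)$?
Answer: $-683838610$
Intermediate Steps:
$\left(36153 + 12329\right) \left(-20246 - -6141\right) = 48482 \left(-20246 + 6141\right) = 48482 \left(-14105\right) = -683838610$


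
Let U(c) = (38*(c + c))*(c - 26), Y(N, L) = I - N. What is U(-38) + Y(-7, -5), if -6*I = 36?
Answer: 184833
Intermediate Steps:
I = -6 (I = -⅙*36 = -6)
Y(N, L) = -6 - N
U(c) = 76*c*(-26 + c) (U(c) = (38*(2*c))*(-26 + c) = (76*c)*(-26 + c) = 76*c*(-26 + c))
U(-38) + Y(-7, -5) = 76*(-38)*(-26 - 38) + (-6 - 1*(-7)) = 76*(-38)*(-64) + (-6 + 7) = 184832 + 1 = 184833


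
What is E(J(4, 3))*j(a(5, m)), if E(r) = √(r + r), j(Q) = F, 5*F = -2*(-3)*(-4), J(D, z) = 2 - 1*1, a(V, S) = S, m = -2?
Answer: -24*√2/5 ≈ -6.7882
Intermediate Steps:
J(D, z) = 1 (J(D, z) = 2 - 1 = 1)
F = -24/5 (F = (-2*(-3)*(-4))/5 = (6*(-4))/5 = (⅕)*(-24) = -24/5 ≈ -4.8000)
j(Q) = -24/5
E(r) = √2*√r (E(r) = √(2*r) = √2*√r)
E(J(4, 3))*j(a(5, m)) = (√2*√1)*(-24/5) = (√2*1)*(-24/5) = √2*(-24/5) = -24*√2/5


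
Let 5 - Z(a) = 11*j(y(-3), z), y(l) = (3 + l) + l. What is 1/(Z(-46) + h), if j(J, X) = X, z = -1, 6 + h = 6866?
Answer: 1/6876 ≈ 0.00014543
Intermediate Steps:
h = 6860 (h = -6 + 6866 = 6860)
y(l) = 3 + 2*l
Z(a) = 16 (Z(a) = 5 - 11*(-1) = 5 - 1*(-11) = 5 + 11 = 16)
1/(Z(-46) + h) = 1/(16 + 6860) = 1/6876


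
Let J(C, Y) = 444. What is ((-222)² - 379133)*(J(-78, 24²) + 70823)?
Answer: -23507348683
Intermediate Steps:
((-222)² - 379133)*(J(-78, 24²) + 70823) = ((-222)² - 379133)*(444 + 70823) = (49284 - 379133)*71267 = -329849*71267 = -23507348683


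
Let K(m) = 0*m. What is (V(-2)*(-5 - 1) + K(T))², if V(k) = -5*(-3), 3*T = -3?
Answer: 8100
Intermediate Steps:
T = -1 (T = (⅓)*(-3) = -1)
K(m) = 0
V(k) = 15
(V(-2)*(-5 - 1) + K(T))² = (15*(-5 - 1) + 0)² = (15*(-6) + 0)² = (-90 + 0)² = (-90)² = 8100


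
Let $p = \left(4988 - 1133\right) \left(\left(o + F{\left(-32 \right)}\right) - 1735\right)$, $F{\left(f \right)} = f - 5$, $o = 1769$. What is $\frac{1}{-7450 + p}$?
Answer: $- \frac{1}{19015} \approx -5.259 \cdot 10^{-5}$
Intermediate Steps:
$F{\left(f \right)} = -5 + f$
$p = -11565$ ($p = \left(4988 - 1133\right) \left(\left(1769 - 37\right) - 1735\right) = 3855 \left(\left(1769 - 37\right) - 1735\right) = 3855 \left(1732 - 1735\right) = 3855 \left(-3\right) = -11565$)
$\frac{1}{-7450 + p} = \frac{1}{-7450 - 11565} = \frac{1}{-19015} = - \frac{1}{19015}$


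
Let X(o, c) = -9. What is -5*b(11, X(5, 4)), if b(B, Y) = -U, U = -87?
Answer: -435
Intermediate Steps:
b(B, Y) = 87 (b(B, Y) = -1*(-87) = 87)
-5*b(11, X(5, 4)) = -5*87 = -435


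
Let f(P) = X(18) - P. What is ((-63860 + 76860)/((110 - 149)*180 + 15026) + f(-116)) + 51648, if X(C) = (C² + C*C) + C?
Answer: 209883790/4003 ≈ 52432.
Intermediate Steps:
X(C) = C + 2*C² (X(C) = (C² + C²) + C = 2*C² + C = C + 2*C²)
f(P) = 666 - P (f(P) = 18*(1 + 2*18) - P = 18*(1 + 36) - P = 18*37 - P = 666 - P)
((-63860 + 76860)/((110 - 149)*180 + 15026) + f(-116)) + 51648 = ((-63860 + 76860)/((110 - 149)*180 + 15026) + (666 - 1*(-116))) + 51648 = (13000/(-39*180 + 15026) + (666 + 116)) + 51648 = (13000/(-7020 + 15026) + 782) + 51648 = (13000/8006 + 782) + 51648 = (13000*(1/8006) + 782) + 51648 = (6500/4003 + 782) + 51648 = 3136846/4003 + 51648 = 209883790/4003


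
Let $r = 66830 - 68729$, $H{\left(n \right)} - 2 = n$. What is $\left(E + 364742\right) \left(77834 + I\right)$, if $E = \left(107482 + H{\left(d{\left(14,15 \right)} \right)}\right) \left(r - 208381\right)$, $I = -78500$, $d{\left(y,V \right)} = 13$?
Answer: $15054333542388$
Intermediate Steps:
$H{\left(n \right)} = 2 + n$
$r = -1899$ ($r = 66830 - 68729 = -1899$)
$E = -22604469160$ ($E = \left(107482 + \left(2 + 13\right)\right) \left(-1899 - 208381\right) = \left(107482 + 15\right) \left(-210280\right) = 107497 \left(-210280\right) = -22604469160$)
$\left(E + 364742\right) \left(77834 + I\right) = \left(-22604469160 + 364742\right) \left(77834 - 78500\right) = \left(-22604104418\right) \left(-666\right) = 15054333542388$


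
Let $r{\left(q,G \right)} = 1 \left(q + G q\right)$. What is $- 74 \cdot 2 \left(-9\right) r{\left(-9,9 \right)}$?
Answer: $-119880$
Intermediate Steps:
$r{\left(q,G \right)} = q + G q$
$- 74 \cdot 2 \left(-9\right) r{\left(-9,9 \right)} = - 74 \cdot 2 \left(-9\right) \left(- 9 \left(1 + 9\right)\right) = \left(-74\right) \left(-18\right) \left(\left(-9\right) 10\right) = 1332 \left(-90\right) = -119880$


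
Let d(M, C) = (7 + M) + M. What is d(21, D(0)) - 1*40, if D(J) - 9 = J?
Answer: 9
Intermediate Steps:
D(J) = 9 + J
d(M, C) = 7 + 2*M
d(21, D(0)) - 1*40 = (7 + 2*21) - 1*40 = (7 + 42) - 40 = 49 - 40 = 9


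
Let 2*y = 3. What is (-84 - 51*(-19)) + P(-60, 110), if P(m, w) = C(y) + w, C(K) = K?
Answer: 1993/2 ≈ 996.50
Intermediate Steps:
y = 3/2 (y = (½)*3 = 3/2 ≈ 1.5000)
P(m, w) = 3/2 + w
(-84 - 51*(-19)) + P(-60, 110) = (-84 - 51*(-19)) + (3/2 + 110) = (-84 + 969) + 223/2 = 885 + 223/2 = 1993/2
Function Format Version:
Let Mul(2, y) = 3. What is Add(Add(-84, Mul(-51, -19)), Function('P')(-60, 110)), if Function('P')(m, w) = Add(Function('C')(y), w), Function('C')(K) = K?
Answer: Rational(1993, 2) ≈ 996.50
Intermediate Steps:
y = Rational(3, 2) (y = Mul(Rational(1, 2), 3) = Rational(3, 2) ≈ 1.5000)
Function('P')(m, w) = Add(Rational(3, 2), w)
Add(Add(-84, Mul(-51, -19)), Function('P')(-60, 110)) = Add(Add(-84, Mul(-51, -19)), Add(Rational(3, 2), 110)) = Add(Add(-84, 969), Rational(223, 2)) = Add(885, Rational(223, 2)) = Rational(1993, 2)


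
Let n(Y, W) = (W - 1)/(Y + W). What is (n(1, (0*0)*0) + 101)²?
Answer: 10000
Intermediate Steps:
n(Y, W) = (-1 + W)/(W + Y)
(n(1, (0*0)*0) + 101)² = ((-1 + (0*0)*0)/((0*0)*0 + 1) + 101)² = ((-1 + 0*0)/(0*0 + 1) + 101)² = ((-1 + 0)/(0 + 1) + 101)² = (-1/1 + 101)² = (1*(-1) + 101)² = (-1 + 101)² = 100² = 10000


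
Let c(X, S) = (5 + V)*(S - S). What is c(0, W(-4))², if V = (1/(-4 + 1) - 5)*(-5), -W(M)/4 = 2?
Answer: 0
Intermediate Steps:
W(M) = -8 (W(M) = -4*2 = -8)
V = 80/3 (V = (1/(-3) - 5)*(-5) = (-⅓ - 5)*(-5) = -16/3*(-5) = 80/3 ≈ 26.667)
c(X, S) = 0 (c(X, S) = (5 + 80/3)*(S - S) = (95/3)*0 = 0)
c(0, W(-4))² = 0² = 0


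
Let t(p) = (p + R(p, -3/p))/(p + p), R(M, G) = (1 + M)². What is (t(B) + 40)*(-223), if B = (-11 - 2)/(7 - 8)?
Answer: -278527/26 ≈ -10713.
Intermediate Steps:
B = 13 (B = -13/(-1) = -13*(-1) = 13)
t(p) = (p + (1 + p)²)/(2*p) (t(p) = (p + (1 + p)²)/(p + p) = (p + (1 + p)²)/((2*p)) = (p + (1 + p)²)*(1/(2*p)) = (p + (1 + p)²)/(2*p))
(t(B) + 40)*(-223) = ((½)*(13 + (1 + 13)²)/13 + 40)*(-223) = ((½)*(1/13)*(13 + 14²) + 40)*(-223) = ((½)*(1/13)*(13 + 196) + 40)*(-223) = ((½)*(1/13)*209 + 40)*(-223) = (209/26 + 40)*(-223) = (1249/26)*(-223) = -278527/26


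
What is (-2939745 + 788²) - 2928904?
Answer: -5247705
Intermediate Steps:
(-2939745 + 788²) - 2928904 = (-2939745 + 620944) - 2928904 = -2318801 - 2928904 = -5247705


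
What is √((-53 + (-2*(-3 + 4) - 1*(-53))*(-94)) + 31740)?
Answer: √26893 ≈ 163.99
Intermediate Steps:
√((-53 + (-2*(-3 + 4) - 1*(-53))*(-94)) + 31740) = √((-53 + (-2*1 + 53)*(-94)) + 31740) = √((-53 + (-2 + 53)*(-94)) + 31740) = √((-53 + 51*(-94)) + 31740) = √((-53 - 4794) + 31740) = √(-4847 + 31740) = √26893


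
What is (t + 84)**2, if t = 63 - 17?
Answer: 16900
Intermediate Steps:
t = 46
(t + 84)**2 = (46 + 84)**2 = 130**2 = 16900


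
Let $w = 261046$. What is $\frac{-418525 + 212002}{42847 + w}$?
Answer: $- \frac{206523}{303893} \approx -0.67959$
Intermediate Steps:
$\frac{-418525 + 212002}{42847 + w} = \frac{-418525 + 212002}{42847 + 261046} = - \frac{206523}{303893}$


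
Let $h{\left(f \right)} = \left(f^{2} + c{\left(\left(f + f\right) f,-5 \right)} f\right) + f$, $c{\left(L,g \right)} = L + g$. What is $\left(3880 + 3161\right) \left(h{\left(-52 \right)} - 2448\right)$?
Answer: $-1976774832$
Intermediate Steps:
$h{\left(f \right)} = f + f^{2} + f \left(-5 + 2 f^{2}\right)$ ($h{\left(f \right)} = \left(f^{2} + \left(\left(f + f\right) f - 5\right) f\right) + f = \left(f^{2} + \left(2 f f - 5\right) f\right) + f = \left(f^{2} + \left(2 f^{2} - 5\right) f\right) + f = \left(f^{2} + \left(-5 + 2 f^{2}\right) f\right) + f = \left(f^{2} + f \left(-5 + 2 f^{2}\right)\right) + f = f + f^{2} + f \left(-5 + 2 f^{2}\right)$)
$\left(3880 + 3161\right) \left(h{\left(-52 \right)} - 2448\right) = \left(3880 + 3161\right) \left(- 52 \left(-4 - 52 + 2 \left(-52\right)^{2}\right) - 2448\right) = 7041 \left(- 52 \left(-4 - 52 + 2 \cdot 2704\right) - 2448\right) = 7041 \left(- 52 \left(-4 - 52 + 5408\right) - 2448\right) = 7041 \left(\left(-52\right) 5352 - 2448\right) = 7041 \left(-278304 - 2448\right) = 7041 \left(-280752\right) = -1976774832$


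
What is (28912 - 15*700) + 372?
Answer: 18784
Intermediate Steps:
(28912 - 15*700) + 372 = (28912 - 10500) + 372 = 18412 + 372 = 18784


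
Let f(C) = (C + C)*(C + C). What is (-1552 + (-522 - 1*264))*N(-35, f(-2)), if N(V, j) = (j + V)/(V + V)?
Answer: -3173/5 ≈ -634.60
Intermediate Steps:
f(C) = 4*C² (f(C) = (2*C)*(2*C) = 4*C²)
N(V, j) = (V + j)/(2*V) (N(V, j) = (V + j)/((2*V)) = (V + j)*(1/(2*V)) = (V + j)/(2*V))
(-1552 + (-522 - 1*264))*N(-35, f(-2)) = (-1552 + (-522 - 1*264))*((½)*(-35 + 4*(-2)²)/(-35)) = (-1552 + (-522 - 264))*((½)*(-1/35)*(-35 + 4*4)) = (-1552 - 786)*((½)*(-1/35)*(-35 + 16)) = -1169*(-1)*(-19)/35 = -2338*19/70 = -3173/5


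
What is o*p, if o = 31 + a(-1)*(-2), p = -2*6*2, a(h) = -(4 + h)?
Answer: -888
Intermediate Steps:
a(h) = -4 - h
p = -24 (p = -12*2 = -24)
o = 37 (o = 31 + (-4 - 1*(-1))*(-2) = 31 + (-4 + 1)*(-2) = 31 - 3*(-2) = 31 + 6 = 37)
o*p = 37*(-24) = -888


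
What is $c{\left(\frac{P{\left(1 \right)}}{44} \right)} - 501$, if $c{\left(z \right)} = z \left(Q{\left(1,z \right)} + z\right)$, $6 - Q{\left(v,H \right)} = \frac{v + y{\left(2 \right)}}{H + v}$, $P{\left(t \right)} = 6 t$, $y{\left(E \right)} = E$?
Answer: $- \frac{6056331}{12100} \approx -500.52$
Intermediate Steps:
$Q{\left(v,H \right)} = 6 - \frac{2 + v}{H + v}$ ($Q{\left(v,H \right)} = 6 - \frac{v + 2}{H + v} = 6 - \frac{2 + v}{H + v}$)
$c{\left(z \right)} = z \left(z + \frac{3 + 6 z}{1 + z}\right)$ ($c{\left(z \right)} = z \left(\frac{-2 + 5 \cdot 1 + 6 z}{z + 1} + z\right) = z \left(\frac{-2 + 5 + 6 z}{1 + z} + z\right) = z \left(\frac{3 + 6 z}{1 + z} + z\right) = z \left(z + \frac{3 + 6 z}{1 + z}\right)$)
$c{\left(\frac{P{\left(1 \right)}}{44} \right)} - 501 = \frac{\frac{6 \cdot 1}{44} \left(3 + \left(\frac{6 \cdot 1}{44}\right)^{2} + 7 \frac{6 \cdot 1}{44}\right)}{1 + \frac{6 \cdot 1}{44}} - 501 = \frac{6 \cdot \frac{1}{44} \left(3 + \left(6 \cdot \frac{1}{44}\right)^{2} + 7 \cdot 6 \cdot \frac{1}{44}\right)}{1 + 6 \cdot \frac{1}{44}} - 501 = \frac{3 \left(3 + \left(\frac{3}{22}\right)^{2} + 7 \cdot \frac{3}{22}\right)}{22 \left(1 + \frac{3}{22}\right)} - 501 = \frac{3 \left(3 + \frac{9}{484} + \frac{21}{22}\right)}{22 \cdot \frac{25}{22}} - 501 = \frac{3}{22} \cdot \frac{22}{25} \cdot \frac{1923}{484} - 501 = \frac{5769}{12100} - 501 = - \frac{6056331}{12100}$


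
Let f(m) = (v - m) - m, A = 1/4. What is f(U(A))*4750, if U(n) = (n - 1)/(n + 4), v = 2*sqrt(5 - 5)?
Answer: 28500/17 ≈ 1676.5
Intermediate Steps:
A = 1/4 ≈ 0.25000
v = 0 (v = 2*sqrt(0) = 2*0 = 0)
U(n) = (-1 + n)/(4 + n)
f(m) = -2*m (f(m) = (0 - m) - m = -m - m = -2*m)
f(U(A))*4750 = -2*(-1 + 1/4)/(4 + 1/4)*4750 = -2*(-3)/(17/4*4)*4750 = -8*(-3)/(17*4)*4750 = -2*(-3/17)*4750 = (6/17)*4750 = 28500/17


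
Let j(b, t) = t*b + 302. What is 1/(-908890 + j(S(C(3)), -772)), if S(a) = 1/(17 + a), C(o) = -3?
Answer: -7/6360502 ≈ -1.1005e-6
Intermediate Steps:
j(b, t) = 302 + b*t (j(b, t) = b*t + 302 = 302 + b*t)
1/(-908890 + j(S(C(3)), -772)) = 1/(-908890 + (302 - 772/(17 - 3))) = 1/(-908890 + (302 - 772/14)) = 1/(-908890 + (302 + (1/14)*(-772))) = 1/(-908890 + (302 - 386/7)) = 1/(-908890 + 1728/7) = 1/(-6360502/7) = -7/6360502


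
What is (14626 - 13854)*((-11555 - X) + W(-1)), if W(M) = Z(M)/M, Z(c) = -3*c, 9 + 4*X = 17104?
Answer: -12222111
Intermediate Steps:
X = 17095/4 (X = -9/4 + (¼)*17104 = -9/4 + 4276 = 17095/4 ≈ 4273.8)
W(M) = -3 (W(M) = (-3*M)/M = -3)
(14626 - 13854)*((-11555 - X) + W(-1)) = (14626 - 13854)*((-11555 - 1*17095/4) - 3) = 772*((-11555 - 17095/4) - 3) = 772*(-63315/4 - 3) = 772*(-63327/4) = -12222111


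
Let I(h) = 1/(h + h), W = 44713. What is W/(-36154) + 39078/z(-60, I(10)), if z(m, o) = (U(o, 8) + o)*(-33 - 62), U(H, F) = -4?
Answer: 5584189835/54267154 ≈ 102.90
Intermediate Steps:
I(h) = 1/(2*h)
z(m, o) = 380 - 95*o (z(m, o) = (-4 + o)*(-33 - 62) = (-4 + o)*(-95) = 380 - 95*o)
W/(-36154) + 39078/z(-60, I(10)) = 44713/(-36154) + 39078/(380 - 95/(2*10)) = 44713*(-1/36154) + 39078/(380 - 95/(2*10)) = -44713/36154 + 39078/(380 - 95*1/20) = -44713/36154 + 39078/(380 - 19/4) = -44713/36154 + 39078/(1501/4) = -44713/36154 + 39078*(4/1501) = -44713/36154 + 156312/1501 = 5584189835/54267154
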